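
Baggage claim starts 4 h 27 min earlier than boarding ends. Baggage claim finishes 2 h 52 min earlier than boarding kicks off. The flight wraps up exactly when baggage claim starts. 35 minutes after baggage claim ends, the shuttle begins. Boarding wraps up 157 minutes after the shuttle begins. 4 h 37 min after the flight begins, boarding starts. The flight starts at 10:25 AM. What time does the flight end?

10:55 AM

Boarding starts at 10:25 AM + 277 min = 3:02 PM.
Baggage claim ends at 3:02 PM − 172 min = 12:10 PM.
The shuttle starts at 12:10 PM + 35 min = 12:45 PM.
Boarding ends at 12:45 PM + 157 min = 3:22 PM.
Baggage claim starts at 3:22 PM − 267 min = 10:55 AM.
So the flight ends at 10:55 AM.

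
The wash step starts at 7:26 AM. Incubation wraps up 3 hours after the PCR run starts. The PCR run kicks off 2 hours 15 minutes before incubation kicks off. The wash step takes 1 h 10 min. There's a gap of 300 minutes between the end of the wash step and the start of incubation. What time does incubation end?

2:21 PM

The wash step ends at 7:26 AM + 70 min = 8:36 AM.
Incubation starts at 8:36 AM + 300 min = 1:36 PM.
The PCR run starts at 1:36 PM − 135 min = 11:21 AM.
Incubation ends at 11:21 AM + 180 min = 2:21 PM.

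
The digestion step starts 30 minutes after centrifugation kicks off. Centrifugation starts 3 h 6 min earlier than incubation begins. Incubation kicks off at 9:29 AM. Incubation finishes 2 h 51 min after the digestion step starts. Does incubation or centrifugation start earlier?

Centrifugation starts at 9:29 AM − 186 min = 6:23 AM.
Incubation starts at 9:29 AM and centrifugation starts at 6:23 AM, so centrifugation is first.

centrifugation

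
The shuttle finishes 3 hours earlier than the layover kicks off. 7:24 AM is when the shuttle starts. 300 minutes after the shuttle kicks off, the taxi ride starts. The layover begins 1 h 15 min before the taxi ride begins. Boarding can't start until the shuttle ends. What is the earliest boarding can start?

8:09 AM

The taxi ride starts at 7:24 AM + 300 min = 12:24 PM.
The layover starts at 12:24 PM − 75 min = 11:09 AM.
The shuttle ends at 11:09 AM − 180 min = 8:09 AM.
Boarding is bounded by the shuttle, so the earliest it can start is 8:09 AM.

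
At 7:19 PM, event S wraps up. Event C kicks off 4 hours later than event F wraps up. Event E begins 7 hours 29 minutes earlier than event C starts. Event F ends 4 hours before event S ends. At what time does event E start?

11:50 AM

Event F ends at 7:19 PM − 240 min = 3:19 PM.
Event C starts at 3:19 PM + 240 min = 7:19 PM.
Event E starts at 7:19 PM − 449 min = 11:50 AM.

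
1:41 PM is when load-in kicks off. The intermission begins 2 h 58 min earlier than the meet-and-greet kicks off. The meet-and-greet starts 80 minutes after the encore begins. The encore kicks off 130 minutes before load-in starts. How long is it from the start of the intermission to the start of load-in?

3 h 48 min

The encore starts at 1:41 PM − 130 min = 11:31 AM.
The meet-and-greet starts at 11:31 AM + 80 min = 12:51 PM.
The intermission starts at 12:51 PM − 178 min = 9:53 AM.
From 9:53 AM to 1:41 PM is 3 h 48 min.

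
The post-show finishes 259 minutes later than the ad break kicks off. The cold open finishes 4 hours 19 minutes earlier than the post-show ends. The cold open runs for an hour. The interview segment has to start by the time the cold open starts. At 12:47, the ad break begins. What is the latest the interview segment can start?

11:47

The post-show ends at 12:47 + 259 min = 17:06.
The cold open ends at 17:06 − 259 min = 12:47.
The cold open starts at 12:47 − 60 min = 11:47.
The interview segment is bounded by the cold open, so the latest it can start is 11:47.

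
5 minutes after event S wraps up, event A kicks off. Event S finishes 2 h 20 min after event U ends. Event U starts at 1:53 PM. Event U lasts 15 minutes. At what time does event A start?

Event U ends at 1:53 PM + 15 min = 2:08 PM.
Event S ends at 2:08 PM + 140 min = 4:28 PM.
Event A starts at 4:28 PM + 5 min = 4:33 PM.

4:33 PM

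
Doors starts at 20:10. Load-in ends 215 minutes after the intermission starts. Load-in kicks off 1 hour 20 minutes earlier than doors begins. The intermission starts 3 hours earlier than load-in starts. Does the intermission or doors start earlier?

Load-in starts at 20:10 − 80 min = 18:50.
The intermission starts at 18:50 − 180 min = 15:50.
The intermission starts at 15:50 and doors starts at 20:10, so the intermission is first.

the intermission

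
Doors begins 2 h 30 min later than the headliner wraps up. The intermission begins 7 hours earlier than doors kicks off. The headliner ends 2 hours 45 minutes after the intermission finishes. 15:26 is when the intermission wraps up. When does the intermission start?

13:41

The headliner ends at 15:26 + 165 min = 18:11.
Doors starts at 18:11 + 150 min = 20:41.
The intermission starts at 20:41 − 420 min = 13:41.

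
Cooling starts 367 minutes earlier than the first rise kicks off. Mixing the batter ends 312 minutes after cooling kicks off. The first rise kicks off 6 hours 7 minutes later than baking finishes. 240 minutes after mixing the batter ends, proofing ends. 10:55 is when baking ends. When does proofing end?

The first rise starts at 10:55 + 367 min = 17:02.
Cooling starts at 17:02 − 367 min = 10:55.
Mixing the batter ends at 10:55 + 312 min = 16:07.
Proofing ends at 16:07 + 240 min = 20:07.

20:07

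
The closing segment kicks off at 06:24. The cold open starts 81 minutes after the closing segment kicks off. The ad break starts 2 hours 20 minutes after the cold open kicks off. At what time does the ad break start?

10:05

The cold open starts at 06:24 + 81 min = 07:45.
The ad break starts at 07:45 + 140 min = 10:05.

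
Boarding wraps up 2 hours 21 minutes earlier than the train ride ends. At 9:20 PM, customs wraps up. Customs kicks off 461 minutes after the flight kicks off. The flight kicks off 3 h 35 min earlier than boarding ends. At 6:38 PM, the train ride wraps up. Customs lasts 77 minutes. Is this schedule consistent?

Boarding ends at 6:38 PM − 141 min = 4:17 PM.
The flight starts at 4:17 PM − 215 min = 12:42 PM.
Customs starts at 12:42 PM + 461 min = 8:23 PM.
Customs ends at 8:23 PM + 77 min = 9:40 PM.
But customs is also said to end at 9:20 PM — a 20-minute conflict.

No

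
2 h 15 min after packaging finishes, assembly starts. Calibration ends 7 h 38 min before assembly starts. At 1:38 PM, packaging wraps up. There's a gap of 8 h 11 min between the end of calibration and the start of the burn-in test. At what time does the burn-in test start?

4:26 PM

Assembly starts at 1:38 PM + 135 min = 3:53 PM.
Calibration ends at 3:53 PM − 458 min = 8:15 AM.
The burn-in test starts at 8:15 AM + 491 min = 4:26 PM.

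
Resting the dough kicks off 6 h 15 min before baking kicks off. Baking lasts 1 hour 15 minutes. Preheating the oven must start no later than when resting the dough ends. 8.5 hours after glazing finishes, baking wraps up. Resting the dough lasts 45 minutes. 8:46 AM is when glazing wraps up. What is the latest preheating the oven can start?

Baking ends at 8:46 AM + 510 min = 5:16 PM.
Baking starts at 5:16 PM − 75 min = 4:01 PM.
Resting the dough starts at 4:01 PM − 375 min = 9:46 AM.
Resting the dough ends at 9:46 AM + 45 min = 10:31 AM.
Preheating the oven is bounded by resting the dough, so the latest it can start is 10:31 AM.

10:31 AM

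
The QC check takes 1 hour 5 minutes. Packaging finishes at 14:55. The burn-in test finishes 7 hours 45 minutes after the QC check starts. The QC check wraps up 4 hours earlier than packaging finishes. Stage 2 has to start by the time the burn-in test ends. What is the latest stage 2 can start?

17:35

The QC check ends at 14:55 − 240 min = 10:55.
The QC check starts at 10:55 − 65 min = 09:50.
The burn-in test ends at 09:50 + 465 min = 17:35.
Stage 2 is bounded by the burn-in test, so the latest it can start is 17:35.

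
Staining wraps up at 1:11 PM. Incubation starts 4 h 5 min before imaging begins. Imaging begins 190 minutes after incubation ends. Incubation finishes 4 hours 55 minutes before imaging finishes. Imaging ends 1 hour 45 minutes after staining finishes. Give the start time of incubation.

Imaging ends at 1:11 PM + 105 min = 2:56 PM.
Incubation ends at 2:56 PM − 295 min = 10:01 AM.
Imaging starts at 10:01 AM + 190 min = 1:11 PM.
Incubation starts at 1:11 PM − 245 min = 9:06 AM.

9:06 AM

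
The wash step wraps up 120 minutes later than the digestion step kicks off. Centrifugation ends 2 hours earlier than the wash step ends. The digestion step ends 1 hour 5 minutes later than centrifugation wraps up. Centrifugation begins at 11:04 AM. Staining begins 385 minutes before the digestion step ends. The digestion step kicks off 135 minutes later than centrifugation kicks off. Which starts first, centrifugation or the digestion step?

centrifugation

The digestion step starts at 11:04 AM + 135 min = 1:19 PM.
Centrifugation starts at 11:04 AM and the digestion step starts at 1:19 PM, so centrifugation is first.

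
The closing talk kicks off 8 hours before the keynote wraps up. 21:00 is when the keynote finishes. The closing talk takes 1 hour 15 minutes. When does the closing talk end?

The closing talk starts at 21:00 − 480 min = 13:00.
The closing talk ends at 13:00 + 75 min = 14:15.

14:15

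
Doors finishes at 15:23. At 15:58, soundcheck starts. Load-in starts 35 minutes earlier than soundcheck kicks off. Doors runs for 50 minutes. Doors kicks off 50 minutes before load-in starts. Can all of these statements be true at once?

Load-in starts at 15:58 − 35 min = 15:23.
Doors starts at 15:23 − 50 min = 14:33.
Doors ends at 14:33 + 50 min = 15:23.
That matches the stated 15:23, so the schedule is consistent.

Yes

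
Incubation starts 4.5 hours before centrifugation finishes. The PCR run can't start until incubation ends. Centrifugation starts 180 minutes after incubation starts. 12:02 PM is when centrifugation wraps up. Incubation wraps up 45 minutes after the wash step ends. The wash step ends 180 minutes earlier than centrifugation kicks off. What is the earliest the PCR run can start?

8:17 AM

Incubation starts at 12:02 PM − 270 min = 7:32 AM.
Centrifugation starts at 7:32 AM + 180 min = 10:32 AM.
The wash step ends at 10:32 AM − 180 min = 7:32 AM.
Incubation ends at 7:32 AM + 45 min = 8:17 AM.
The PCR run is bounded by incubation, so the earliest it can start is 8:17 AM.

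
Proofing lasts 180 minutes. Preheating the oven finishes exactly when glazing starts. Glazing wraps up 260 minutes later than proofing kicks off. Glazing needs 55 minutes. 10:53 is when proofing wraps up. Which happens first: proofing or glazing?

Proofing starts at 10:53 − 180 min = 07:53.
Glazing ends at 07:53 + 260 min = 12:13.
Glazing starts at 12:13 − 55 min = 11:18.
Proofing starts at 07:53 and glazing starts at 11:18, so proofing is first.

proofing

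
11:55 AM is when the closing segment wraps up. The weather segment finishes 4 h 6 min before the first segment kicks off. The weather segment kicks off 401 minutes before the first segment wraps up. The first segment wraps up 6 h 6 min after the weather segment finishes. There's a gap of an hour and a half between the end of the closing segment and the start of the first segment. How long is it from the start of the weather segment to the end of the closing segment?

3 hours 11 minutes

The first segment starts at 11:55 AM + 90 min = 1:25 PM.
The weather segment ends at 1:25 PM − 246 min = 9:19 AM.
The first segment ends at 9:19 AM + 366 min = 3:25 PM.
The weather segment starts at 3:25 PM − 401 min = 8:44 AM.
From 8:44 AM to 11:55 AM is 3 hours 11 minutes.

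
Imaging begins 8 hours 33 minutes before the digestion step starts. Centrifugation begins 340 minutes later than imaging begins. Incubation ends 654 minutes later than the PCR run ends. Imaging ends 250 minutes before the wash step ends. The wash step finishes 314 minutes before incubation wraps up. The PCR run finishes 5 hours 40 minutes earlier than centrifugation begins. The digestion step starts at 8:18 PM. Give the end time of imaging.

Imaging starts at 8:18 PM − 513 min = 11:45 AM.
Centrifugation starts at 11:45 AM + 340 min = 5:25 PM.
The PCR run ends at 5:25 PM − 340 min = 11:45 AM.
Incubation ends at 11:45 AM + 654 min = 10:39 PM.
The wash step ends at 10:39 PM − 314 min = 5:25 PM.
Imaging ends at 5:25 PM − 250 min = 1:15 PM.

1:15 PM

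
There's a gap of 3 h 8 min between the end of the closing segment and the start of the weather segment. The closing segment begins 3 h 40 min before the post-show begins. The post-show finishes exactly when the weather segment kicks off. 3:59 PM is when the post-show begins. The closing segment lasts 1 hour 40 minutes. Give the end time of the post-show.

5:07 PM

The closing segment starts at 3:59 PM − 220 min = 12:19 PM.
The closing segment ends at 12:19 PM + 100 min = 1:59 PM.
The weather segment starts at 1:59 PM + 188 min = 5:07 PM.
So the post-show ends at 5:07 PM.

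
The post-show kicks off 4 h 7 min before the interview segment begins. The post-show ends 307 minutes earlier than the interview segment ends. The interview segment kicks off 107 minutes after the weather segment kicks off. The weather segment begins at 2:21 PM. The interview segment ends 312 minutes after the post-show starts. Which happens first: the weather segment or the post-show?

The interview segment starts at 2:21 PM + 107 min = 4:08 PM.
The post-show starts at 4:08 PM − 247 min = 12:01 PM.
The weather segment starts at 2:21 PM and the post-show starts at 12:01 PM, so the post-show is first.

the post-show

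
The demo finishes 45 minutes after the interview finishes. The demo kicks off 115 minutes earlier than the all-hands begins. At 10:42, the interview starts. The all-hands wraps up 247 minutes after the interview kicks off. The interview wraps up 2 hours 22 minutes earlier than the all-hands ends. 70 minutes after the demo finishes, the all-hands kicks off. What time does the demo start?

The all-hands ends at 10:42 + 247 min = 14:49.
The interview ends at 14:49 − 142 min = 12:27.
The demo ends at 12:27 + 45 min = 13:12.
The all-hands starts at 13:12 + 70 min = 14:22.
The demo starts at 14:22 − 115 min = 12:27.

12:27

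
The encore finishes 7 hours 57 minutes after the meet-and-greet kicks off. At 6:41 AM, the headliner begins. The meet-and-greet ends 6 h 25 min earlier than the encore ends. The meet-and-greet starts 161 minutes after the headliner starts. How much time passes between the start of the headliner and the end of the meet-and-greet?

The meet-and-greet starts at 6:41 AM + 161 min = 9:22 AM.
The encore ends at 9:22 AM + 477 min = 5:19 PM.
The meet-and-greet ends at 5:19 PM − 385 min = 10:54 AM.
From 6:41 AM to 10:54 AM is 253 minutes.

253 minutes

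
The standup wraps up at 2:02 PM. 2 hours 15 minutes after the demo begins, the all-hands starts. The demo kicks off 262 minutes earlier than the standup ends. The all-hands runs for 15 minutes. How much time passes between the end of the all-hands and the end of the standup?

112 minutes

The demo starts at 2:02 PM − 262 min = 9:40 AM.
The all-hands starts at 9:40 AM + 135 min = 11:55 AM.
The all-hands ends at 11:55 AM + 15 min = 12:10 PM.
From 12:10 PM to 2:02 PM is 112 minutes.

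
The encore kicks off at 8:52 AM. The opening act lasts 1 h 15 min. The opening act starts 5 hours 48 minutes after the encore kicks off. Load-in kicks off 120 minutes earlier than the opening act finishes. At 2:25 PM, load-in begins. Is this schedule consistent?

The opening act starts at 8:52 AM + 348 min = 2:40 PM.
The opening act ends at 2:40 PM + 75 min = 3:55 PM.
Load-in starts at 3:55 PM − 120 min = 1:55 PM.
But load-in is also said to start at 2:25 PM — a 30-minute conflict.

No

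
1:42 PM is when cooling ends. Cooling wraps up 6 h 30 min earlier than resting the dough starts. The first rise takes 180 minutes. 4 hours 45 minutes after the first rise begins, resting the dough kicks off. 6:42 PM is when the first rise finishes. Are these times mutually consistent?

The first rise starts at 6:42 PM − 180 min = 3:42 PM.
Resting the dough starts at 3:42 PM + 285 min = 8:27 PM.
Cooling ends at 8:27 PM − 390 min = 1:57 PM.
But cooling is also said to end at 1:42 PM — a 15-minute conflict.

No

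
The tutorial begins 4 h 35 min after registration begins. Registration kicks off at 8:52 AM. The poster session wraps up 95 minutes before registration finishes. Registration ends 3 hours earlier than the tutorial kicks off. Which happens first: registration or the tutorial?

The tutorial starts at 8:52 AM + 275 min = 1:27 PM.
Registration starts at 8:52 AM and the tutorial starts at 1:27 PM, so registration is first.

registration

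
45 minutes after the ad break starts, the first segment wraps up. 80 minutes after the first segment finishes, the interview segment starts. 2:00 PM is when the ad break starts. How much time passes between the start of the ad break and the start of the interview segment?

The first segment ends at 2:00 PM + 45 min = 2:45 PM.
The interview segment starts at 2:45 PM + 80 min = 4:05 PM.
From 2:00 PM to 4:05 PM is 125 minutes.

125 minutes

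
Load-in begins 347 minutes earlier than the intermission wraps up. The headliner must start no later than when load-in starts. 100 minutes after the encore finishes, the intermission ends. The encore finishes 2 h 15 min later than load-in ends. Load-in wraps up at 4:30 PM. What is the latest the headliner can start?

The encore ends at 4:30 PM + 135 min = 6:45 PM.
The intermission ends at 6:45 PM + 100 min = 8:25 PM.
Load-in starts at 8:25 PM − 347 min = 2:38 PM.
The headliner is bounded by load-in, so the latest it can start is 2:38 PM.

2:38 PM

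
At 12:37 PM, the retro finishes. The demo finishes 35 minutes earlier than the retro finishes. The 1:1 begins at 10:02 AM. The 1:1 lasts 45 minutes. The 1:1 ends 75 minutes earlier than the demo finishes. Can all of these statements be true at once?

The demo ends at 12:37 PM − 35 min = 12:02 PM.
The 1:1 ends at 12:02 PM − 75 min = 10:47 AM.
The 1:1 starts at 10:47 AM − 45 min = 10:02 AM.
That matches the stated 10:02 AM, so the schedule is consistent.

Yes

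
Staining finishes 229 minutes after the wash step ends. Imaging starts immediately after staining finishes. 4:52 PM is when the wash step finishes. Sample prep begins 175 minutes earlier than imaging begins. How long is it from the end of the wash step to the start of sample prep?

54 minutes

Staining ends at 4:52 PM + 229 min = 8:41 PM.
So imaging starts at 8:41 PM.
Sample prep starts at 8:41 PM − 175 min = 5:46 PM.
From 4:52 PM to 5:46 PM is 54 minutes.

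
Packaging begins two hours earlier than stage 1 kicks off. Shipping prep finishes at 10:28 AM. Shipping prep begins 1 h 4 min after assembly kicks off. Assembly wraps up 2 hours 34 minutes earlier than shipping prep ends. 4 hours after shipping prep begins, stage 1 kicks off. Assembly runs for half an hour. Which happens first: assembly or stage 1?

assembly

Assembly ends at 10:28 AM − 154 min = 7:54 AM.
Assembly starts at 7:54 AM − 30 min = 7:24 AM.
Shipping prep starts at 7:24 AM + 64 min = 8:28 AM.
Stage 1 starts at 8:28 AM + 240 min = 12:28 PM.
Assembly starts at 7:24 AM and stage 1 starts at 12:28 PM, so assembly is first.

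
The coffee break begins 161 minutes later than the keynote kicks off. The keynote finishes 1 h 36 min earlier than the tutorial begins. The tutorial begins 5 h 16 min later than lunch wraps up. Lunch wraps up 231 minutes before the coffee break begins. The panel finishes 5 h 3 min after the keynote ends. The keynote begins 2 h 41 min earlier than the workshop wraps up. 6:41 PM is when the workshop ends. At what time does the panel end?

The keynote starts at 6:41 PM − 161 min = 4:00 PM.
The coffee break starts at 4:00 PM + 161 min = 6:41 PM.
Lunch ends at 6:41 PM − 231 min = 2:50 PM.
The tutorial starts at 2:50 PM + 316 min = 8:06 PM.
The keynote ends at 8:06 PM − 96 min = 6:30 PM.
The panel ends at 6:30 PM + 303 min = 11:33 PM.

11:33 PM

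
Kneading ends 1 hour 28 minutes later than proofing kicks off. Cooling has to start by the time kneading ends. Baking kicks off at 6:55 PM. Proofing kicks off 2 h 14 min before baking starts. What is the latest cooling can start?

6:09 PM

Proofing starts at 6:55 PM − 134 min = 4:41 PM.
Kneading ends at 4:41 PM + 88 min = 6:09 PM.
Cooling is bounded by kneading, so the latest it can start is 6:09 PM.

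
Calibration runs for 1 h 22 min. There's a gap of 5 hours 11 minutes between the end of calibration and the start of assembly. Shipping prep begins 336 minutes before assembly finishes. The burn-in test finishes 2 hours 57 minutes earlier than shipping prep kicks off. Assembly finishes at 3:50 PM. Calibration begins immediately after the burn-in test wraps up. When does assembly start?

1:50 PM

Shipping prep starts at 3:50 PM − 336 min = 10:14 AM.
The burn-in test ends at 10:14 AM − 177 min = 7:17 AM.
So calibration starts at 7:17 AM.
Calibration ends at 7:17 AM + 82 min = 8:39 AM.
Assembly starts at 8:39 AM + 311 min = 1:50 PM.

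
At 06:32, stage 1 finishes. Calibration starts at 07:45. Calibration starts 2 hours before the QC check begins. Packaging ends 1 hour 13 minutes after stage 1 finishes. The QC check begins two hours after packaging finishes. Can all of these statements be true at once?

Packaging ends at 06:32 + 73 min = 07:45.
The QC check starts at 07:45 + 120 min = 09:45.
Calibration starts at 09:45 − 120 min = 07:45.
That matches the stated 07:45, so the schedule is consistent.

Yes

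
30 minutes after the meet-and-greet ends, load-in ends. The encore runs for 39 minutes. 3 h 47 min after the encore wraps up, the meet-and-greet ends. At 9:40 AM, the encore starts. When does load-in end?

2:36 PM

The encore ends at 9:40 AM + 39 min = 10:19 AM.
The meet-and-greet ends at 10:19 AM + 227 min = 2:06 PM.
Load-in ends at 2:06 PM + 30 min = 2:36 PM.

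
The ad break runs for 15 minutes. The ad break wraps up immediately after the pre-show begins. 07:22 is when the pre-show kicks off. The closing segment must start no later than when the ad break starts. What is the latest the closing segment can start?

07:07

The ad break ends at 07:22.
The ad break starts at 07:22 − 15 min = 07:07.
The closing segment is bounded by the ad break, so the latest it can start is 07:07.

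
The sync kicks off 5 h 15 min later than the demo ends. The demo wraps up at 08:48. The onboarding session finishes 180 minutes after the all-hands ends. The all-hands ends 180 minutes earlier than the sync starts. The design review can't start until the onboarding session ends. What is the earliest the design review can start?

The sync starts at 08:48 + 315 min = 14:03.
The all-hands ends at 14:03 − 180 min = 11:03.
The onboarding session ends at 11:03 + 180 min = 14:03.
The design review is bounded by the onboarding session, so the earliest it can start is 14:03.

14:03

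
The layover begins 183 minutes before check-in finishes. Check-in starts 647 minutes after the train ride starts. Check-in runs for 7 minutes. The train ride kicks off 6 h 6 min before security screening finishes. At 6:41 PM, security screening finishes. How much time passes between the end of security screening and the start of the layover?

The train ride starts at 6:41 PM − 366 min = 12:35 PM.
Check-in starts at 12:35 PM + 647 min = 11:22 PM.
Check-in ends at 11:22 PM + 7 min = 11:29 PM.
The layover starts at 11:29 PM − 183 min = 8:26 PM.
From 6:41 PM to 8:26 PM is 1 hour 45 minutes.

1 hour 45 minutes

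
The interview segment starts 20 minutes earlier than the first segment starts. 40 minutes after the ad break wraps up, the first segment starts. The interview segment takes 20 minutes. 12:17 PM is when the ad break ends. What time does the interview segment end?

The first segment starts at 12:17 PM + 40 min = 12:57 PM.
The interview segment starts at 12:57 PM − 20 min = 12:37 PM.
The interview segment ends at 12:37 PM + 20 min = 12:57 PM.

12:57 PM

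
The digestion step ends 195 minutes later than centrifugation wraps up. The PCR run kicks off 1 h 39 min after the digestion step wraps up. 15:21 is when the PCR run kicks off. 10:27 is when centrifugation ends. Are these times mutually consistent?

The digestion step ends at 10:27 + 195 min = 13:42.
The PCR run starts at 13:42 + 99 min = 15:21.
That matches the stated 15:21, so the schedule is consistent.

Yes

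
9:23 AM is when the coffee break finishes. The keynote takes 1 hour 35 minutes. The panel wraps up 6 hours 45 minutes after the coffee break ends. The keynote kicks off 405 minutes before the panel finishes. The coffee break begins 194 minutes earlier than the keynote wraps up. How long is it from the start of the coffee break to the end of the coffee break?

1 hour 39 minutes

The panel ends at 9:23 AM + 405 min = 4:08 PM.
The keynote starts at 4:08 PM − 405 min = 9:23 AM.
The keynote ends at 9:23 AM + 95 min = 10:58 AM.
The coffee break starts at 10:58 AM − 194 min = 7:44 AM.
From 7:44 AM to 9:23 AM is 1 hour 39 minutes.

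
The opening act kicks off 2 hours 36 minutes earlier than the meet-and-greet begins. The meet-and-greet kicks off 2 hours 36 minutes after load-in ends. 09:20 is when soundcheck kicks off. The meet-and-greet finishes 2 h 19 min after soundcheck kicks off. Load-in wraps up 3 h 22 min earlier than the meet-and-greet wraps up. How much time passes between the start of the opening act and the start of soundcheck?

The meet-and-greet ends at 09:20 + 139 min = 11:39.
Load-in ends at 11:39 − 202 min = 08:17.
The meet-and-greet starts at 08:17 + 156 min = 10:53.
The opening act starts at 10:53 − 156 min = 08:17.
From 08:17 to 09:20 is 1 h 3 min.

1 h 3 min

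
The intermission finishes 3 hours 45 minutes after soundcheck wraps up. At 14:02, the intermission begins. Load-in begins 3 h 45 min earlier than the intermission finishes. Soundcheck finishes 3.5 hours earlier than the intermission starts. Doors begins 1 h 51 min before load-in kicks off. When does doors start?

Soundcheck ends at 14:02 − 210 min = 10:32.
The intermission ends at 10:32 + 225 min = 14:17.
Load-in starts at 14:17 − 225 min = 10:32.
Doors starts at 10:32 − 111 min = 08:41.

08:41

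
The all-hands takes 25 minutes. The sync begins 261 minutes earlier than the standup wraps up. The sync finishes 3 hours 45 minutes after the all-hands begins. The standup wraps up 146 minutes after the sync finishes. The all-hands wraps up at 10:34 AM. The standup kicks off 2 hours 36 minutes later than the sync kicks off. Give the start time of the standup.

2:35 PM

The all-hands starts at 10:34 AM − 25 min = 10:09 AM.
The sync ends at 10:09 AM + 225 min = 1:54 PM.
The standup ends at 1:54 PM + 146 min = 4:20 PM.
The sync starts at 4:20 PM − 261 min = 11:59 AM.
The standup starts at 11:59 AM + 156 min = 2:35 PM.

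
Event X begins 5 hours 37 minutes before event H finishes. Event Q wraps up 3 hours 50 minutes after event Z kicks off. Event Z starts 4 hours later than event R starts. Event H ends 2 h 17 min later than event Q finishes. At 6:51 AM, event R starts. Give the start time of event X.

Event Z starts at 6:51 AM + 240 min = 10:51 AM.
Event Q ends at 10:51 AM + 230 min = 2:41 PM.
Event H ends at 2:41 PM + 137 min = 4:58 PM.
Event X starts at 4:58 PM − 337 min = 11:21 AM.

11:21 AM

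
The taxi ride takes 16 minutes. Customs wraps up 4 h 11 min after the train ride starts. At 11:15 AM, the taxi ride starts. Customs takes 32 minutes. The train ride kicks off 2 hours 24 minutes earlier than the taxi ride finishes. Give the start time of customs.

12:46 PM

The taxi ride ends at 11:15 AM + 16 min = 11:31 AM.
The train ride starts at 11:31 AM − 144 min = 9:07 AM.
Customs ends at 9:07 AM + 251 min = 1:18 PM.
Customs starts at 1:18 PM − 32 min = 12:46 PM.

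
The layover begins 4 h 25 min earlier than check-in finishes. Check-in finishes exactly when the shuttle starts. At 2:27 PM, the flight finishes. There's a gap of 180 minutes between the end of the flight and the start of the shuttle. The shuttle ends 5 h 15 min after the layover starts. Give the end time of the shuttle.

6:17 PM

The shuttle starts at 2:27 PM + 180 min = 5:27 PM.
So check-in ends at 5:27 PM.
The layover starts at 5:27 PM − 265 min = 1:02 PM.
The shuttle ends at 1:02 PM + 315 min = 6:17 PM.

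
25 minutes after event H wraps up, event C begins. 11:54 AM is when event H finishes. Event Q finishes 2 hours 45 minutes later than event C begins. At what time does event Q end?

3:04 PM

Event C starts at 11:54 AM + 25 min = 12:19 PM.
Event Q ends at 12:19 PM + 165 min = 3:04 PM.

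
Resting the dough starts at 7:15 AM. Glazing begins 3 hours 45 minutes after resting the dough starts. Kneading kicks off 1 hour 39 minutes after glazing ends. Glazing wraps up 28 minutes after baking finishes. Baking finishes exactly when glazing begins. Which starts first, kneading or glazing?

Glazing starts at 7:15 AM + 225 min = 11:00 AM.
So baking ends at 11:00 AM.
Glazing ends at 11:00 AM + 28 min = 11:28 AM.
Kneading starts at 11:28 AM + 99 min = 1:07 PM.
Kneading starts at 1:07 PM and glazing starts at 11:00 AM, so glazing is first.

glazing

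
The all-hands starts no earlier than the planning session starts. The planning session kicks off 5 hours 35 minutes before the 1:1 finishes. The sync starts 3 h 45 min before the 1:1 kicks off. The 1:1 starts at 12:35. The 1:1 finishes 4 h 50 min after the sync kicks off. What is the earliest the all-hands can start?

The sync starts at 12:35 − 225 min = 08:50.
The 1:1 ends at 08:50 + 290 min = 13:40.
The planning session starts at 13:40 − 335 min = 08:05.
The all-hands is bounded by the planning session, so the earliest it can start is 08:05.

08:05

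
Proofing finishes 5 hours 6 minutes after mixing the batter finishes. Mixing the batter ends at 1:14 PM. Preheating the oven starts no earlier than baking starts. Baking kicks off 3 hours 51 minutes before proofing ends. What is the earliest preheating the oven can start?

2:29 PM

Proofing ends at 1:14 PM + 306 min = 6:20 PM.
Baking starts at 6:20 PM − 231 min = 2:29 PM.
Preheating the oven is bounded by baking, so the earliest it can start is 2:29 PM.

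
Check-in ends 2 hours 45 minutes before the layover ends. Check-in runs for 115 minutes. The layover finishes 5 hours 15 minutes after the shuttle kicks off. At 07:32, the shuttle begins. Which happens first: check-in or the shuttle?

the shuttle

The layover ends at 07:32 + 315 min = 12:47.
Check-in ends at 12:47 − 165 min = 10:02.
Check-in starts at 10:02 − 115 min = 08:07.
Check-in starts at 08:07 and the shuttle starts at 07:32, so the shuttle is first.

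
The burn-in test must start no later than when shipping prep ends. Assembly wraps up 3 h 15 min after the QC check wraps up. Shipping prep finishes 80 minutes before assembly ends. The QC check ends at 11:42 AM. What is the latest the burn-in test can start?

Assembly ends at 11:42 AM + 195 min = 2:57 PM.
Shipping prep ends at 2:57 PM − 80 min = 1:37 PM.
The burn-in test is bounded by shipping prep, so the latest it can start is 1:37 PM.

1:37 PM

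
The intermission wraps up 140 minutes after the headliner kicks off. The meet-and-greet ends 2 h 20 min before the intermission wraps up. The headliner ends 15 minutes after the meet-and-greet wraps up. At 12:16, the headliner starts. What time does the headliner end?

The intermission ends at 12:16 + 140 min = 14:36.
The meet-and-greet ends at 14:36 − 140 min = 12:16.
The headliner ends at 12:16 + 15 min = 12:31.

12:31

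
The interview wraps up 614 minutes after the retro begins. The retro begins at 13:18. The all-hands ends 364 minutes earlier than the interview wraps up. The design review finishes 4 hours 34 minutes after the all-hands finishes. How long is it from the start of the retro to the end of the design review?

8 hours 44 minutes

The interview ends at 13:18 + 614 min = 23:32.
The all-hands ends at 23:32 − 364 min = 17:28.
The design review ends at 17:28 + 274 min = 22:02.
From 13:18 to 22:02 is 8 hours 44 minutes.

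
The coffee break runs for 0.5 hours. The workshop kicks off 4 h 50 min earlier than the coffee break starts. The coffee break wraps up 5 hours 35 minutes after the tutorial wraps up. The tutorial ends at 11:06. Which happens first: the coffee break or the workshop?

the workshop

The coffee break ends at 11:06 + 335 min = 16:41.
The coffee break starts at 16:41 − 30 min = 16:11.
The workshop starts at 16:11 − 290 min = 11:21.
The coffee break starts at 16:11 and the workshop starts at 11:21, so the workshop is first.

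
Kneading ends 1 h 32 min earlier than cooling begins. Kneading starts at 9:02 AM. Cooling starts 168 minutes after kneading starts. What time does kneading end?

Cooling starts at 9:02 AM + 168 min = 11:50 AM.
Kneading ends at 11:50 AM − 92 min = 10:18 AM.

10:18 AM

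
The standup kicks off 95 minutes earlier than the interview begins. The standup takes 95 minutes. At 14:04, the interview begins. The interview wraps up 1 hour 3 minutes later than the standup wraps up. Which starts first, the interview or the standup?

the standup

The standup starts at 14:04 − 95 min = 12:29.
The interview starts at 14:04 and the standup starts at 12:29, so the standup is first.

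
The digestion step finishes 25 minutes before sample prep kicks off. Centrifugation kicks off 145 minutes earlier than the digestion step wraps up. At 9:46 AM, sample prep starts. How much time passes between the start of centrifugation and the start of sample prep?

The digestion step ends at 9:46 AM − 25 min = 9:21 AM.
Centrifugation starts at 9:21 AM − 145 min = 6:56 AM.
From 6:56 AM to 9:46 AM is 170 minutes.

170 minutes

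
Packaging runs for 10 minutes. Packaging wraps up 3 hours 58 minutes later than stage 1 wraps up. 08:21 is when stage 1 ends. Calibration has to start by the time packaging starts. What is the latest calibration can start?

12:09

Packaging ends at 08:21 + 238 min = 12:19.
Packaging starts at 12:19 − 10 min = 12:09.
Calibration is bounded by packaging, so the latest it can start is 12:09.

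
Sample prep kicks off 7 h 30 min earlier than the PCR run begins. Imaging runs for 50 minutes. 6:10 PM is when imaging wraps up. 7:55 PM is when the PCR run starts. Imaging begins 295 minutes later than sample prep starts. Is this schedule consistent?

Yes

Sample prep starts at 7:55 PM − 450 min = 12:25 PM.
Imaging starts at 12:25 PM + 295 min = 5:20 PM.
Imaging ends at 5:20 PM + 50 min = 6:10 PM.
That matches the stated 6:10 PM, so the schedule is consistent.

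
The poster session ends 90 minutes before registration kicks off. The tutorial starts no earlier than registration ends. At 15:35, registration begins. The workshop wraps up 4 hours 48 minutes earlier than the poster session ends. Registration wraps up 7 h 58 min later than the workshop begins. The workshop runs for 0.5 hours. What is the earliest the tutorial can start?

16:45

The poster session ends at 15:35 − 90 min = 14:05.
The workshop ends at 14:05 − 288 min = 09:17.
The workshop starts at 09:17 − 30 min = 08:47.
Registration ends at 08:47 + 478 min = 16:45.
The tutorial is bounded by registration, so the earliest it can start is 16:45.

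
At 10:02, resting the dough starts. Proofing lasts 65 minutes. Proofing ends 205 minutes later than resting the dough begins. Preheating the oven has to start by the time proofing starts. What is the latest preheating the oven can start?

12:22

Proofing ends at 10:02 + 205 min = 13:27.
Proofing starts at 13:27 − 65 min = 12:22.
Preheating the oven is bounded by proofing, so the latest it can start is 12:22.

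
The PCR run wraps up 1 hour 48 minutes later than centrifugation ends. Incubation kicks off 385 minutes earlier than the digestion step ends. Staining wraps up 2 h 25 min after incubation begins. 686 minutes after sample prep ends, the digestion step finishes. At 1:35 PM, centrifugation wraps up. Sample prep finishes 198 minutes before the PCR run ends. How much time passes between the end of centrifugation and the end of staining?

The PCR run ends at 1:35 PM + 108 min = 3:23 PM.
Sample prep ends at 3:23 PM − 198 min = 12:05 PM.
The digestion step ends at 12:05 PM + 686 min = 11:31 PM.
Incubation starts at 11:31 PM − 385 min = 5:06 PM.
Staining ends at 5:06 PM + 145 min = 7:31 PM.
From 1:35 PM to 7:31 PM is 5 hours 56 minutes.

5 hours 56 minutes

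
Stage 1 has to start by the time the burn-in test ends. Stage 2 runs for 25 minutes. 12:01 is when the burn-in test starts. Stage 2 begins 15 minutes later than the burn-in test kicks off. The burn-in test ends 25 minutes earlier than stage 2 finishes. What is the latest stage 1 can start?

12:16

Stage 2 starts at 12:01 + 15 min = 12:16.
Stage 2 ends at 12:16 + 25 min = 12:41.
The burn-in test ends at 12:41 − 25 min = 12:16.
Stage 1 is bounded by the burn-in test, so the latest it can start is 12:16.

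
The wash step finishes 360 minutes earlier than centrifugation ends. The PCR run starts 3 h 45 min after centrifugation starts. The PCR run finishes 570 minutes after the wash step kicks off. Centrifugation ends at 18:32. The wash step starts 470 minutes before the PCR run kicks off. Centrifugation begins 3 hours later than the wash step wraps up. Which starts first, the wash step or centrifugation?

The wash step ends at 18:32 − 360 min = 12:32.
Centrifugation starts at 12:32 + 180 min = 15:32.
The PCR run starts at 15:32 + 225 min = 19:17.
The wash step starts at 19:17 − 470 min = 11:27.
The wash step starts at 11:27 and centrifugation starts at 15:32, so the wash step is first.

the wash step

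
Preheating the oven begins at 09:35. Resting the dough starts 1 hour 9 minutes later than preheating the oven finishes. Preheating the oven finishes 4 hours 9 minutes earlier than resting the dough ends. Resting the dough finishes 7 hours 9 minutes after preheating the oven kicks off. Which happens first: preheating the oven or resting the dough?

Resting the dough ends at 09:35 + 429 min = 16:44.
Preheating the oven ends at 16:44 − 249 min = 12:35.
Resting the dough starts at 12:35 + 69 min = 13:44.
Preheating the oven starts at 09:35 and resting the dough starts at 13:44, so preheating the oven is first.

preheating the oven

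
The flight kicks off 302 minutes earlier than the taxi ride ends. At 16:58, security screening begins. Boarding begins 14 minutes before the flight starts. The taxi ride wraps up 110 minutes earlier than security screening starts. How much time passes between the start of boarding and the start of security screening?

7 hours 6 minutes

The taxi ride ends at 16:58 − 110 min = 15:08.
The flight starts at 15:08 − 302 min = 10:06.
Boarding starts at 10:06 − 14 min = 09:52.
From 09:52 to 16:58 is 7 hours 6 minutes.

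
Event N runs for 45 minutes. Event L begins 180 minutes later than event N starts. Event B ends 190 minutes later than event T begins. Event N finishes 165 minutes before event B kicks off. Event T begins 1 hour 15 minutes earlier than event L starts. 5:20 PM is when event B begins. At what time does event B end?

6:45 PM

Event N ends at 5:20 PM − 165 min = 2:35 PM.
Event N starts at 2:35 PM − 45 min = 1:50 PM.
Event L starts at 1:50 PM + 180 min = 4:50 PM.
Event T starts at 4:50 PM − 75 min = 3:35 PM.
Event B ends at 3:35 PM + 190 min = 6:45 PM.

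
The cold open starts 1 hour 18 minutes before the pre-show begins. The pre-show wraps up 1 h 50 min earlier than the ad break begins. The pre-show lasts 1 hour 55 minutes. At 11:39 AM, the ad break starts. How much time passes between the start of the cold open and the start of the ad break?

303 minutes

The pre-show ends at 11:39 AM − 110 min = 9:49 AM.
The pre-show starts at 9:49 AM − 115 min = 7:54 AM.
The cold open starts at 7:54 AM − 78 min = 6:36 AM.
From 6:36 AM to 11:39 AM is 303 minutes.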